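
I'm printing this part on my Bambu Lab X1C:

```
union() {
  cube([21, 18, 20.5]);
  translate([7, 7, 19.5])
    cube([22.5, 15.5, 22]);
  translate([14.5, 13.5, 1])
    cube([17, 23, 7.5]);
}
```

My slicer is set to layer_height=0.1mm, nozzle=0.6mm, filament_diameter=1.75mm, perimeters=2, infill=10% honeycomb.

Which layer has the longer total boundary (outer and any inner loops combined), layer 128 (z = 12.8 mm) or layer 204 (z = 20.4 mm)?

Layer 128 (z = 12.8): the cube is present — its section is the full 21×18 rectangle (perimeter 78.00 mm); the cube at (7, 7) is not intersected at this z (z outside [19.5, 41.5]); the cube at (14.5, 13.5) is absent (z outside [1, 8.5]); Combining (union): only the 21×18 cube is present, so the union is just that shape — boundary = 78.00 mm. So its perimeter = 78.00 mm. Layer 204 (z = 20.4): the 21×18 cube contributes its full rectangle (perimeter 78.00 mm); the cube at (7, 7) (footprint 22.5×15.5) is included at this height (perimeter 76.00 mm); the cube at (14.5, 13.5) is absent (z outside [1, 8.5]); Taking the union: the regions partially overlap (shared area 154.00 mm²), so the edge portions inside another operand are dropped and the merged outline is re-measured after clipping — boundary = 104.00 mm. So its perimeter = 104.00 mm. Layer 204 is larger (104.00 vs 78.00 mm).

layer 204 (z = 20.4 mm)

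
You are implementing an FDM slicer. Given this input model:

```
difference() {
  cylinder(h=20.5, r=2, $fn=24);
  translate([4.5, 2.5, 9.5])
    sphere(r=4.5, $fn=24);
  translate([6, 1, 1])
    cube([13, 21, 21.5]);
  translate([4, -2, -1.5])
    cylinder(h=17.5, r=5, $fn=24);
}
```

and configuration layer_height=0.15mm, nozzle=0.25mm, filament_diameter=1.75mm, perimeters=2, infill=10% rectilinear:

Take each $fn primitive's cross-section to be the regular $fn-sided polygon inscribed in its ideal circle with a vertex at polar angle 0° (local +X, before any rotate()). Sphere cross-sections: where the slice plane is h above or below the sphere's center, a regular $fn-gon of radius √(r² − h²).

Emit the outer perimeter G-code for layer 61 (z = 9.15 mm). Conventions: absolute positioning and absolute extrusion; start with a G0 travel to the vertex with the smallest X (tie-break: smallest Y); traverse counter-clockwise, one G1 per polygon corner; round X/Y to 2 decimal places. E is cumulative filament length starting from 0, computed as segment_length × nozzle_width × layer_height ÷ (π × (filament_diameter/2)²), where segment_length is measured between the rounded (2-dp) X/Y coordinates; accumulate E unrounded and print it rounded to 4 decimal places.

At z = 9.15 mm: the r=2 cylinder contributes a regular 24-gon of circumradius 2; the r=4.5 sphere at (4.5, 2.5) contributes a regular 24-gon of circumradius √(4.5²−0.35²) = 4.486; the cube at (6, 1) is present — its section is the full 13×21 rectangle; the cylinder at (4, -2): section is a regular 24-gon, circumradius r=5; After the difference (first − rest): starting from the r=2 cylinder, the r=4.5 sphere at (4.5, 2.5) partially overlaps it — only the 3.10 mm² overlap (of its 62.51 mm²) is removed, clipping the outline; the 13×21 cube at (6, 1) misses the remaining region (no effect); the r=5 cylinder at (4, -2) partially overlaps it — only the 4.84 mm² overlap (of its 77.65 mm²) is removed, clipping the outline — 1 connected region. The outline is a single polygon with 17 vertices. Extrusion per mm of travel: 0.25 × 0.15 / (π × 0.875²) = 0.015591. Accumulating E over each segment gives final E = 0.1463.

G0 X-2.00 Y0.00 Z9.15
G1 X-1.93 Y-0.52 E0.0082
G1 X-1.73 Y-1.00 E0.0163
G1 X-1.41 Y-1.41 E0.0244
G1 X-1.00 Y-1.73 E0.0325
G1 X-0.97 Y-1.75 E0.0331
G1 X-0.83 Y-0.71 E0.0494
G1 X-0.33 Y0.50 E0.0698
G1 X0.22 Y1.21 E0.0838
G1 X0.17 Y1.34 E0.0860
G1 X0.08 Y1.99 E0.0962
G1 X0.00 Y2.00 E0.0975
G1 X-0.52 Y1.93 E0.1057
G1 X-1.00 Y1.73 E0.1138
G1 X-1.41 Y1.41 E0.1219
G1 X-1.73 Y1.00 E0.1300
G1 X-1.93 Y0.52 E0.1381
G1 X-2.00 Y0.00 E0.1463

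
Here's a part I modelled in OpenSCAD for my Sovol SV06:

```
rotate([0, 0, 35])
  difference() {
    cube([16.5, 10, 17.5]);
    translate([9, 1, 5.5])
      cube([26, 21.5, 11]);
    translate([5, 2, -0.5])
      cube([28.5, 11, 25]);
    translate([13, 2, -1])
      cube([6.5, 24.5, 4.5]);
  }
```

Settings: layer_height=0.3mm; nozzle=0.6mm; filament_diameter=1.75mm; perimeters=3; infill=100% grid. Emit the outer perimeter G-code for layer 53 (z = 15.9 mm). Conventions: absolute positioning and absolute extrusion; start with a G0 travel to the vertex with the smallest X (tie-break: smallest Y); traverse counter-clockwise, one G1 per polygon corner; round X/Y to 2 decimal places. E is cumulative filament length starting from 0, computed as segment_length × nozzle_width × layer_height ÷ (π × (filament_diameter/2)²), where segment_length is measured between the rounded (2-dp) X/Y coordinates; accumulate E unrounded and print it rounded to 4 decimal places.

At z = 15.9 mm: the cube (footprint 16.5×10) is included at this height; the 26×21.5 cube at (9, 1) contributes its full rectangle; the cube at (5, 2) (footprint 28.5×11) is included at this height; the cube at (13, 2) does not reach this height (z outside [-1, 3.5]); Taking the first minus the rest: starting from the 16.5×10 cube, the 26×21.5 cube at (9, 1) partially overlaps it — only the 67.50 mm² overlap (of its 559.00 mm²) is removed, clipping the outline; the 28.5×11 cube at (5, 2) partially overlaps it — only the 32.00 mm² overlap (of its 313.50 mm²) is removed, clipping the outline — 1 connected region; (whole slice rotated 35° about Z — lengths, areas and connectivity unchanged). The outline is a single polygon with 8 vertices. Extrusion per mm of travel: 0.6 × 0.3 / (π × 0.875²) = 0.074835. Accumulating E over each segment gives final E = 3.9666.

G0 X-5.74 Y8.19 Z15.90
G1 X0.00 Y0.00 E0.7484
G1 X13.52 Y9.46 E1.9833
G1 X12.94 Y10.28 E2.0585
G1 X6.80 Y5.98 E2.6194
G1 X6.23 Y6.80 E2.6942
G1 X2.95 Y4.51 E2.9935
G1 X-1.64 Y11.06 E3.5921
G1 X-5.74 Y8.19 E3.9666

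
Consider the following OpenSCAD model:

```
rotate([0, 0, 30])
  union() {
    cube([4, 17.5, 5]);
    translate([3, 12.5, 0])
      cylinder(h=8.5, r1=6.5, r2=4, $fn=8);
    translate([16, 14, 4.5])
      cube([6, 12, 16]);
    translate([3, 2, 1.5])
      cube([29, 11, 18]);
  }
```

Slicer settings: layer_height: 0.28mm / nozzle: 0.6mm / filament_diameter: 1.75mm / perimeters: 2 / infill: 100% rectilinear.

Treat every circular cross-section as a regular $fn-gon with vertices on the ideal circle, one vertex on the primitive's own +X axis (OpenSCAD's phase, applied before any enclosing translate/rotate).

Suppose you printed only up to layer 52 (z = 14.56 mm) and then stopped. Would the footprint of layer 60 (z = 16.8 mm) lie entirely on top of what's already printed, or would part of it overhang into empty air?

entirely on top

Compare the two slices. At z = 14.56: the cube is not intersected at this z (z outside [0, 5]); the cone at (3, 12.5) is absent (z outside [0, 8.5]); the cube at (16, 14) (footprint 6×12) is included at this height (area 72.00 mm²); the 29×11 cube at (3, 2) contributes its full rectangle (area 319.00 mm²); Merging all regions: the 2 present regions are separate (no shared area or edge), so areas and boundary lengths simply add and each stays a separate island — area = 391.00 mm²; (whole slice rotated 30° about Z — lengths, areas and connectivity unchanged). At z = 16.8: the cube is absent (z outside [0, 5]); the cone at (3, 12.5) is not intersected at this z (z outside [0, 8.5]); the cube at (16, 14) is present — its section is the full 6×12 rectangle (area 72.00 mm²); the cube at (3, 2) (footprint 29×11) is included at this height (area 319.00 mm²); Combining (union): the 2 present regions are separate (no shared area or edge), so areas and boundary lengths simply add and each stays a separate island — area = 391.00 mm²; (whole slice rotated 30° about Z — lengths, areas and connectivity unchanged). Checking containment: the cross-section at z = 16.8 is a subset of the cross-section at z = 14.56.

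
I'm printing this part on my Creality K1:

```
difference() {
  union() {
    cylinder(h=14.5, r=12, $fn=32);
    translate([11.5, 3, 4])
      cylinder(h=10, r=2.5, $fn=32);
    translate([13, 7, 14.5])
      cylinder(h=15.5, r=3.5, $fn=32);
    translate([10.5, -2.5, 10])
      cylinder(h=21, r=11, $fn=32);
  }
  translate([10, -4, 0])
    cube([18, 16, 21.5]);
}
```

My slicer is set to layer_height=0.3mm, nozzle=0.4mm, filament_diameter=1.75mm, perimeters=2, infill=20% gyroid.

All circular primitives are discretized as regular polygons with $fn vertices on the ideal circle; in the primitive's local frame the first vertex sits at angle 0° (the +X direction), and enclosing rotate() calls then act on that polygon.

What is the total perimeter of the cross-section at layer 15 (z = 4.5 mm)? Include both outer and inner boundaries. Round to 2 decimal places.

At z = 4.5 mm: the r=12 cylinder gives a regular 32-gon of circumradius 12 (constant along its height) (perimeter = 2·32·12.000·sin(180°/32) = 75.28 mm); the r=2.5 cylinder at (11.5, 3) contributes a regular 32-gon of circumradius 2.5 (perimeter = 2·32·2.500·sin(180°/32) = 15.68 mm); the cylinder at (13, 7) does not reach this height (z outside [14.5, 30]); the cylinder at (10.5, -2.5) does not reach this height (z outside [10, 31]); Merging all regions: the regions partially overlap (shared area 9.70 mm²), so the edge portions inside another operand are dropped and the merged outline is re-measured after clipping — boundary = 78.49 mm; the 18×16 cube at (10, -4) contributes its full rectangle (perimeter 68.00 mm); Subtracting the remaining from the first: starting from the result so far, the 18×16 cube at (10, -4) partially overlaps it — only the 25.47 mm² overlap (of its 288.00 mm²) is removed, clipping the outline — boundary = 76.07 mm. Overall, the cross-section is a single solid region. Total boundary length (outer) = 76.07 mm.

76.07 mm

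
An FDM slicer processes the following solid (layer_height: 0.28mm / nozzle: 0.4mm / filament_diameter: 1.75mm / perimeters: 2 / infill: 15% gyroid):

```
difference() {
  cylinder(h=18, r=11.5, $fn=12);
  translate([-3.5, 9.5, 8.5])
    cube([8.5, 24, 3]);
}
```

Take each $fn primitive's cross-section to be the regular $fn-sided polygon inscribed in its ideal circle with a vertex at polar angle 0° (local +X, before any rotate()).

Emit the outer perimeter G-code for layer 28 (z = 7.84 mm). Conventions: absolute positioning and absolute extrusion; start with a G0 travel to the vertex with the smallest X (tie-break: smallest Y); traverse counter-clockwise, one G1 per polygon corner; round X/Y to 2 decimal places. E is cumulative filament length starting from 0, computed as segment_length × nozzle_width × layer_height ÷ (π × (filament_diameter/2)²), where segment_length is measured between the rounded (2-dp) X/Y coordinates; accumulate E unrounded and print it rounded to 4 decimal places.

At z = 7.84 mm: the cylinder: section is a regular 12-gon, circumradius r=11.5; the cube at (-3.5, 9.5) does not reach this height (z outside [8.5, 11.5]); After the difference (first − rest): none of the subtracted shapes is present at this height, so the r=11.5 cylinder is unchanged — 1 connected region. The outline is a single polygon with 12 vertices. Extrusion per mm of travel: 0.4 × 0.28 / (π × 0.875²) = 0.046564. Accumulating E over each segment gives final E = 3.3264.

G0 X-11.50 Y0.00 Z7.84
G1 X-9.96 Y-5.75 E0.2772
G1 X-5.75 Y-9.96 E0.5544
G1 X0.00 Y-11.50 E0.8316
G1 X5.75 Y-9.96 E1.1088
G1 X9.96 Y-5.75 E1.3860
G1 X11.50 Y0.00 E1.6632
G1 X9.96 Y5.75 E1.9404
G1 X5.75 Y9.96 E2.2176
G1 X0.00 Y11.50 E2.4948
G1 X-5.75 Y9.96 E2.7720
G1 X-9.96 Y5.75 E3.0492
G1 X-11.50 Y0.00 E3.3264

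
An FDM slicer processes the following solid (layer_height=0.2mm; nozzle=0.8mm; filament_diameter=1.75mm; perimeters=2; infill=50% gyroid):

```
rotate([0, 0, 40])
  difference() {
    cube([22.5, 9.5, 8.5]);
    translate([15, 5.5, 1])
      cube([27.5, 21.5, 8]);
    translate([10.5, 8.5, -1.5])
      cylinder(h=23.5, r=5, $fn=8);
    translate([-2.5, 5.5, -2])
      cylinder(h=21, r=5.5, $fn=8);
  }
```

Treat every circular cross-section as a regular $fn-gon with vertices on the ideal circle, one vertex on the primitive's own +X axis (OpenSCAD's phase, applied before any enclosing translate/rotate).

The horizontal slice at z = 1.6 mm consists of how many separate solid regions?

1

At z = 1.6 mm: the cube is present — its section is the full 22.5×9.5 rectangle; the cube at (15, 5.5) is present — its section is the full 27.5×21.5 rectangle; the r=5 cylinder at (10.5, 8.5) contributes a regular 8-gon of circumradius 5; the r=5.5 cylinder at (-2.5, 5.5) gives a regular 8-gon of circumradius 5.5 (constant along its height); Subtracting the remaining from the first: starting from the 22.5×9.5 cube, the 27.5×21.5 cube at (15, 5.5) partially overlaps it — only the 30.00 mm² overlap (of its 591.25 mm²) is removed, clipping the outline; the r=5 cylinder at (10.5, 8.5) partially overlaps it — only the 44.35 mm² overlap (of its 70.71 mm²) is removed, clipping the outline; the r=5.5 cylinder at (-2.5, 5.5) partially overlaps it — only the 17.61 mm² overlap (of its 85.56 mm²) is removed, clipping the outline — 1 connected region; (whole slice rotated 40° about Z — lengths, areas and connectivity unchanged). The result has 1 disconnected region.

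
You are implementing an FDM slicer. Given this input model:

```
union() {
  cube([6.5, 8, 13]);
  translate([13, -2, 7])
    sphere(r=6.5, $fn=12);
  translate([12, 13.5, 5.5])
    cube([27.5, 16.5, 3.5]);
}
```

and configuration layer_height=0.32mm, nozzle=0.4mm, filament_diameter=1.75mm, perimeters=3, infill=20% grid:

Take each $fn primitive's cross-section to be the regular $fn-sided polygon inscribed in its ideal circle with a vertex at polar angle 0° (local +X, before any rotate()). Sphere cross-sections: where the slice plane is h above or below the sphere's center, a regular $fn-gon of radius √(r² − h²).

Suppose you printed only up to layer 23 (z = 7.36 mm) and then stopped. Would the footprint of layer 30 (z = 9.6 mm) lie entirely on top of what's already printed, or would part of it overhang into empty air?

entirely on top

Compare the two slices. At z = 7.36: the cube (footprint 6.5×8) is included at this height (area 52.00 mm²); the r=6.5 sphere at (13, -2) slices to a regular 12-gon of circumradius 6.490 (√(r²−h²) with h=0.36 from center) (area = (12/2)·6.490²·sin(360°/12) = 126.36 mm²); the 27.5×16.5 cube at (12, 13.5) contributes its full rectangle (area 453.75 mm²); Combining (union): the 3 present regions are separate (no shared area or edge), so areas and boundary lengths simply add and each stays a separate island — area = 632.11 mm². At z = 9.6: the 6.5×8 cube contributes its full rectangle (area 52.00 mm²); the r=6.5 sphere at (13, -2) slices to a regular 12-gon of circumradius 5.957 (√(r²−h²) with h=2.6 from center) (area = (12/2)·5.957²·sin(360°/12) = 106.47 mm²); the cube at (12, 13.5) does not reach this height (z outside [5.5, 9]); Taking the union: the 2 present regions are separate (no shared area or edge), so areas and boundary lengths simply add and each stays a separate island — area = 158.47 mm². Checking containment: the cross-section at z = 9.6 is a subset of the cross-section at z = 7.36.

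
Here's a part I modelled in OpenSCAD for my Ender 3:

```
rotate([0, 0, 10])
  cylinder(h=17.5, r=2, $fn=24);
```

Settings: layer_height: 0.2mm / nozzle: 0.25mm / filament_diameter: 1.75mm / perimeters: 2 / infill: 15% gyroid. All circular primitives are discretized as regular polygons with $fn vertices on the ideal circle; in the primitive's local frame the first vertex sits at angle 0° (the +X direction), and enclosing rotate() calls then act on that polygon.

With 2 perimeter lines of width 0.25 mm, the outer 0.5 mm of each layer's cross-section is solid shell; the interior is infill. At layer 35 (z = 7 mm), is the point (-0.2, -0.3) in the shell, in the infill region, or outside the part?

infill

At z = 7 mm: the r=2 cylinder gives a regular 24-gon of circumradius 2 (constant along its height); (rotated 10° about Z; rotation is an isometry so areas/perimeters/island counts are preserved). Overall, the cross-section is a single solid region. Undo the 10° rotation: the query point maps to (-0.249, -0.261) in the un-rotated model frame. The nearest boundary edge runs (-1.41, -1.41)→(-1.00, -1.73); distance from the point to it = 1.62 mm. The point is inside the cross-section and 1.62 mm from the nearest boundary — more than the 0.5 mm shell width (2 × 0.25), so it's in the infill interior.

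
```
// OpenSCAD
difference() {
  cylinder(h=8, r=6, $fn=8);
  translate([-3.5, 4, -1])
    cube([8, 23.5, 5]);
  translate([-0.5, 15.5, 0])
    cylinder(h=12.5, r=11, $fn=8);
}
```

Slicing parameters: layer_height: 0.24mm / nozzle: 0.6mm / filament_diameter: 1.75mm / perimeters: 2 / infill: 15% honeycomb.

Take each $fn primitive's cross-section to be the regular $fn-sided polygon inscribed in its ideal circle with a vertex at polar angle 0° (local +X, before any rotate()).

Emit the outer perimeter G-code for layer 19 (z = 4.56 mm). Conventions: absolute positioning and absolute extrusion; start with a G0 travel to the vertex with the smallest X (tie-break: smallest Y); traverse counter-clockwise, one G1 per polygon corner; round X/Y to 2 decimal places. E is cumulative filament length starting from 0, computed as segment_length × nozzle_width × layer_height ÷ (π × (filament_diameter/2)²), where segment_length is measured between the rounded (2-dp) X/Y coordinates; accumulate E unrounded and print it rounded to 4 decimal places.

At z = 4.56 mm: the cylinder: section is a regular 8-gon, circumradius r=6; the cube at (-3.5, 4) is not intersected at this z (z outside [-1, 4]); the r=11 cylinder at (-0.5, 15.5) gives a regular 8-gon of circumradius 11 (constant along its height); Subtracting the remaining from the first: starting from the r=6 cylinder, the r=11 cylinder at (-0.5, 15.5) partially overlaps it — only the 2.66 mm² overlap (of its 342.24 mm²) is removed, clipping the outline — 1 connected region. The outline is a single polygon with 10 vertices. Extrusion per mm of travel: 0.6 × 0.24 / (π × 0.875²) = 0.059868. Accumulating E over each segment gives final E = 2.1987.

G0 X-6.00 Y0.00 Z4.56
G1 X-4.24 Y-4.24 E0.2748
G1 X0.00 Y-6.00 E0.5497
G1 X4.24 Y-4.24 E0.8245
G1 X6.00 Y0.00 E1.0994
G1 X4.24 Y4.24 E1.3742
G1 X1.56 Y5.35 E1.5479
G1 X-0.50 Y4.50 E1.6813
G1 X-2.06 Y5.15 E1.7825
G1 X-4.24 Y4.24 E1.9239
G1 X-6.00 Y0.00 E2.1987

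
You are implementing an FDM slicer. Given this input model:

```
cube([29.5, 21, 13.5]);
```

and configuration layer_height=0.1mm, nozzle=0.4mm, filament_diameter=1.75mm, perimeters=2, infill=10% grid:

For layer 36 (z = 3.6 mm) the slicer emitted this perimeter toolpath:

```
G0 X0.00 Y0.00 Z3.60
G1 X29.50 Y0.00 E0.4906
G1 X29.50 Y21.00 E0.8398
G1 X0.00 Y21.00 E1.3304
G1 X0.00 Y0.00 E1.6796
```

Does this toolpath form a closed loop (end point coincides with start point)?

Start point (G0): (0.00, 0.00). End point (last G1): the path returns to the start — closed.

yes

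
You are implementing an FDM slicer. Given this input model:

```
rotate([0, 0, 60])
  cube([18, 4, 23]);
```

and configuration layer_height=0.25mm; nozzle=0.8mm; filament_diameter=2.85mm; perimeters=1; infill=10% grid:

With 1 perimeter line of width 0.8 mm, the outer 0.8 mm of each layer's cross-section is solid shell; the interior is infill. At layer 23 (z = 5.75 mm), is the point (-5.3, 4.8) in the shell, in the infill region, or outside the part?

outside

At z = 5.75 mm: the 18×4 cube contributes its full rectangle; (whole slice rotated 60° about Z — lengths, areas and connectivity unchanged). Overall, the cross-section is a single solid region. Undo the 60° rotation: the query point maps to (1.507, 6.990) in the un-rotated model frame. The nearest boundary edge runs (18.00, 4.00)→(0.00, 4.00); distance from the point to it = 2.99 mm. The point is not inside any of the regions above, so it lies outside the cross-section (2.99 mm from the nearest boundary).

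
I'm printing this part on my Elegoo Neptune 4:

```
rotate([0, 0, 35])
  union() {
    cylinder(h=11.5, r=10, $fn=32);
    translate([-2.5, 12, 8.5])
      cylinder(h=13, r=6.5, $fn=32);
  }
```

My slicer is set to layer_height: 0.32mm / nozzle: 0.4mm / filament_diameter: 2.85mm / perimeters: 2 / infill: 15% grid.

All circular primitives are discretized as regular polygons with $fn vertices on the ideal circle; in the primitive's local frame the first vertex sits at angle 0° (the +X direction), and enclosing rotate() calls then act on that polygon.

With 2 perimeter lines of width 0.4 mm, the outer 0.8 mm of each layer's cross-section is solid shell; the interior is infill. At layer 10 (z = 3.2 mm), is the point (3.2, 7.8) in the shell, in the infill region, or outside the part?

At z = 3.2 mm: the r=10 cylinder gives a regular 32-gon of circumradius 10 (constant along its height); the cylinder at (-2.5, 12) does not reach this height (z outside [8.5, 21.5]); Merging all regions: only the r=10 cylinder is present, so the union is just that shape — 1 connected region; (rotated 35° about Z; rotation is an isometry so areas/perimeters/island counts are preserved). Overall, the cross-section is a single solid region. Undo the 35° rotation: the query point maps to (7.095, 4.554) in the un-rotated model frame. The nearest boundary edge runs (9.24, 3.83)→(8.31, 5.56); distance from the point to it = 1.55 mm. The point is inside the cross-section and 1.55 mm from the nearest boundary — more than the 0.8 mm shell width (2 × 0.4), so it's in the infill interior.

infill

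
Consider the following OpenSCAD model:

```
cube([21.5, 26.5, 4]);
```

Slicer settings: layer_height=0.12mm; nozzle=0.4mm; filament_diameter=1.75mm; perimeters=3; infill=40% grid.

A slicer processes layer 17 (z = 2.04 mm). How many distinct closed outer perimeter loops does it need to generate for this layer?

At z = 2.04 mm: the cube (footprint 21.5×26.5) is included at this height. The result has 1 disconnected region.

1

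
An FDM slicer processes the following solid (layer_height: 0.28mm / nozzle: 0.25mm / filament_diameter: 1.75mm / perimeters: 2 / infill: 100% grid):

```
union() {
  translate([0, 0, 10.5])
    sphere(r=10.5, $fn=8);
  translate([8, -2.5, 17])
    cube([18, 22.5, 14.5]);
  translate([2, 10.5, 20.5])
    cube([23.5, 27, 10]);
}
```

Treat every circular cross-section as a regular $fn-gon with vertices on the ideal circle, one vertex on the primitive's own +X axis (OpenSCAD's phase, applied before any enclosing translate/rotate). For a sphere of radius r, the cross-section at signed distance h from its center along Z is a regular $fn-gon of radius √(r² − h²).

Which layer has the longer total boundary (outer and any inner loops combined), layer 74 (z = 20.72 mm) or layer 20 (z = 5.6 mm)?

Layer 74 (z = 20.72): the sphere: section is a regular 8-gon, circumradius = √(r²−h²) = √(10.5²−10.22²) = 2.409 (perimeter = 2·8·2.409·sin(180°/8) = 14.75 mm); the cube at (8, -2.5) is present — its section is the full 18×22.5 rectangle (perimeter 81.00 mm); the cube at (2, 10.5) is present — its section is the full 23.5×27 rectangle (perimeter 101.00 mm); Taking the union: the regions partially overlap (shared area 166.25 mm²), so the edge portions inside another operand are dropped and the merged outline is re-measured after clipping — boundary = 142.75 mm. So its perimeter = 142.75 mm. Layer 20 (z = 5.6): the sphere: section is a regular 8-gon, circumradius = √(r²−h²) = √(10.5²−4.9²) = 9.287 (perimeter = 2·8·9.287·sin(180°/8) = 56.86 mm); the cube at (8, -2.5) is not intersected at this z (z outside [17, 31.5]); the cube at (2, 10.5) is absent (z outside [20.5, 30.5]); Combining (union): only the r=10.5 sphere is present, so the union is just that shape — boundary = 56.86 mm. So its perimeter = 56.86 mm. Layer 74 is larger (142.75 vs 56.86 mm).

layer 74 (z = 20.72 mm)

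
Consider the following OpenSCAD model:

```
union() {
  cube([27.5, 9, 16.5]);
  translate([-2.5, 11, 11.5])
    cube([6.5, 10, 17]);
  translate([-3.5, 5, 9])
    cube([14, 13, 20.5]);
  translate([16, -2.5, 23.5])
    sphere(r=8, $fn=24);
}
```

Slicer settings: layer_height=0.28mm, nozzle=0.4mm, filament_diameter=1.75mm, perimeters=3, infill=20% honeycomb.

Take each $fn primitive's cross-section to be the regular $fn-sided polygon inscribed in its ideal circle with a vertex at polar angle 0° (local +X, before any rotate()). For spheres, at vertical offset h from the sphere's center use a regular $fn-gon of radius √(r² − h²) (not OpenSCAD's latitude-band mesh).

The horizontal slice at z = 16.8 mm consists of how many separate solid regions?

At z = 16.8 mm: the cube does not reach this height (z outside [0, 16.5]); the 6.5×10 cube at (-2.5, 11) contributes its full rectangle; the cube at (-3.5, 5) (footprint 14×13) is included at this height; the r=8 sphere at (16, -2.5) slices to a regular 24-gon of circumradius 4.371 (√(r²−h²) with h=6.7 from center); Combining (union): the regions partially overlap (shared area 45.50 mm²), so overlapping operands fuse into one piece — 2 connected regions. The result has 2 disconnected regions.

2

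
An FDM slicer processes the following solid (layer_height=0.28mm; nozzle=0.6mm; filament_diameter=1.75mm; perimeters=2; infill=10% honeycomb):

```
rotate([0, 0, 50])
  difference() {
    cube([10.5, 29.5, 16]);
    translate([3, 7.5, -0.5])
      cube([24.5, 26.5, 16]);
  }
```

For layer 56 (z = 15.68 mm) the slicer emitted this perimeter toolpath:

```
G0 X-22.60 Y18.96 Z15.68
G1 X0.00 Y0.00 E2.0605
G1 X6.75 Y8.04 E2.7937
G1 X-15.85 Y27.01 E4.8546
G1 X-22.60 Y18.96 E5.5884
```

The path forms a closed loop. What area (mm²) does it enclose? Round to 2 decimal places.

Apply the shoelace formula to the sequence of (X, Y) vertices; enclosed area = 309.83 mm².

309.83 mm²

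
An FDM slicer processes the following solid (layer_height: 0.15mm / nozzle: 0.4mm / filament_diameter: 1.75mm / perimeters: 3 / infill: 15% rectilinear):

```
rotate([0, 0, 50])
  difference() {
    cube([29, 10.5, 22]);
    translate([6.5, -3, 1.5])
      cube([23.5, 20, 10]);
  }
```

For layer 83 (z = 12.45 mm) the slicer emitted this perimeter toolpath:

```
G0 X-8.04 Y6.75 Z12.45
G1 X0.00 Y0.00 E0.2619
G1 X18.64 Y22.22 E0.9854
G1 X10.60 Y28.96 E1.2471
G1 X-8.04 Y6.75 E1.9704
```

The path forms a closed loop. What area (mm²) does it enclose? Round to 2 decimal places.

Apply the shoelace formula to the sequence of (X, Y) vertices; enclosed area = 304.34 mm².

304.34 mm²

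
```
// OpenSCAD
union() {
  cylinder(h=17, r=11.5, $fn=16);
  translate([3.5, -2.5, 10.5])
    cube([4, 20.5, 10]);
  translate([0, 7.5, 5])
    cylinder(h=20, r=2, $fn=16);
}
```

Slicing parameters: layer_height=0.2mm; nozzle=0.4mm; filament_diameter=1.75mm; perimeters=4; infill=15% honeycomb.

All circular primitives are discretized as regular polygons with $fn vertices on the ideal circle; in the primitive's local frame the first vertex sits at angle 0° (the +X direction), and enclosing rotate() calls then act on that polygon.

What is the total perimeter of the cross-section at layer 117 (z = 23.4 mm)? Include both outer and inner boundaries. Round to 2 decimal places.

12.49 mm

At z = 23.4 mm: the cylinder does not reach this height (z outside [0, 17]); the cube at (3.5, -2.5) is not intersected at this z (z outside [10.5, 20.5]); the r=2 cylinder at (0, 7.5) gives a regular 16-gon of circumradius 2 (constant along its height) (perimeter = 2·16·2.000·sin(180°/16) = 12.49 mm); Merging all regions: only the r=2 cylinder at (0, 7.5) is present, so the union is just that shape — boundary = 12.49 mm. Overall, the cross-section is a single solid region. Total boundary length (outer) = 12.49 mm.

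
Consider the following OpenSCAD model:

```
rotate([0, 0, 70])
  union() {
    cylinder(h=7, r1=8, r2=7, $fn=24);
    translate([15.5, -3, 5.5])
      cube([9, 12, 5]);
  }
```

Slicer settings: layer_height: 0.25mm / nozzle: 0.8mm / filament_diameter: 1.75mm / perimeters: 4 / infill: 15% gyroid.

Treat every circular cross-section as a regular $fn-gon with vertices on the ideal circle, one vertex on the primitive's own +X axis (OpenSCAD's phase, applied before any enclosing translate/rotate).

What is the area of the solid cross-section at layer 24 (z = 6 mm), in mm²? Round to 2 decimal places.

266.46 mm²

At z = 6 mm: the cone contributes a regular 24-gon of circumradius 7.143 (interpolated between r1=8 and r2=7 at t=0.857) (area = (24/2)·7.143²·sin(360°/24) = 158.46 mm²); the 9×12 cube at (15.5, -3) contributes its full rectangle (area 108.00 mm²); Merging all regions: the 2 present regions are separate (no shared area or edge), so areas and boundary lengths simply add and each stays a separate island — area = 266.46 mm²; (rotated 70° about Z; rotation is an isometry so areas/perimeters/island counts are preserved). Overall, the cross-section has 2 separate islands. Net area = 266.46 mm².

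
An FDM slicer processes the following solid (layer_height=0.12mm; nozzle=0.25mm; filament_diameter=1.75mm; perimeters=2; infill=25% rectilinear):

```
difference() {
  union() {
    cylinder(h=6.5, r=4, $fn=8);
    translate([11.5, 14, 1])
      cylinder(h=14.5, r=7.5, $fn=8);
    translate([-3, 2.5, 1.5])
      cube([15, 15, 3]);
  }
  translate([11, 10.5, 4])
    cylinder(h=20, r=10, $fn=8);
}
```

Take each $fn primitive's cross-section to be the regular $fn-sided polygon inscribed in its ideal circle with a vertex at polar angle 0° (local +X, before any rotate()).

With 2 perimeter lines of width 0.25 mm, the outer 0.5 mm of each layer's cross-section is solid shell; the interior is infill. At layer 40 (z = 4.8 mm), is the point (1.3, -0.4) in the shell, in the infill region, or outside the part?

infill

At z = 4.8 mm: the r=4 cylinder gives a regular 8-gon of circumradius 4 (constant along its height); the r=7.5 cylinder at (11.5, 14) gives a regular 8-gon of circumradius 7.5 (constant along its height); the cube at (-3, 2.5) is not intersected at this z (z outside [1.5, 4.5]); Merging all regions: the 2 present regions are separate (no shared area or edge), so areas and boundary lengths simply add and each stays a separate island — 2 connected regions; the r=10 cylinder at (11, 10.5) gives a regular 8-gon of circumradius 10 (constant along its height); After the difference (first − rest): starting from that combined region, the r=10 cylinder at (11, 10.5) partially overlaps it — only the 147.87 mm² overlap (of its 282.84 mm²) is removed, clipping the outline — 2 connected regions. Overall, the cross-section has 2 separate islands. The nearest boundary edge runs (4.00, 0.00)→(2.83, -2.83); distance from the point to it = 2.34 mm. (Shell/infill is judged within the island containing the point — the largest one.) The point is inside the cross-section and 2.34 mm from the nearest boundary — more than the 0.5 mm shell width (2 × 0.25), so it's in the infill interior.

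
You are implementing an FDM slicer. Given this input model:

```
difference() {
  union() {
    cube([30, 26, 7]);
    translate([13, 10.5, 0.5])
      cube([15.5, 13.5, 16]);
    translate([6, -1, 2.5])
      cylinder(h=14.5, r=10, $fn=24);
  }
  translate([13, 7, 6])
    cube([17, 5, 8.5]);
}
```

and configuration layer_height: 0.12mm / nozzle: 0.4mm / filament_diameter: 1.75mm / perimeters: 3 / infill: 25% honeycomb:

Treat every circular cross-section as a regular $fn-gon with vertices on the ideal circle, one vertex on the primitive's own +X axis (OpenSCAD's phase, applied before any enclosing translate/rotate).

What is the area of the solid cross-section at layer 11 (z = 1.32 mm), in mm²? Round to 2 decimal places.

At z = 1.32 mm: the cube (footprint 30×26) is included at this height (area 780.00 mm²); the cube at (13, 10.5) is present — its section is the full 15.5×13.5 rectangle (area 209.25 mm²); the cylinder at (6, -1) is not intersected at this z (z outside [2.5, 17]); Merging all regions: the 15.5×13.5 cube at (13, 10.5) lies entirely inside the 30×26 cube, so the union is just the 30×26 cube — area = 780.00 mm²; the cube at (13, 7) is not intersected at this z (z outside [6, 14.5]); After the difference (first − rest): none of the subtracted shapes is present at this height, so that combined region is unchanged — area = 780.00 mm². Overall, the cross-section is a single solid region. Net area = 780.00 mm².

780.00 mm²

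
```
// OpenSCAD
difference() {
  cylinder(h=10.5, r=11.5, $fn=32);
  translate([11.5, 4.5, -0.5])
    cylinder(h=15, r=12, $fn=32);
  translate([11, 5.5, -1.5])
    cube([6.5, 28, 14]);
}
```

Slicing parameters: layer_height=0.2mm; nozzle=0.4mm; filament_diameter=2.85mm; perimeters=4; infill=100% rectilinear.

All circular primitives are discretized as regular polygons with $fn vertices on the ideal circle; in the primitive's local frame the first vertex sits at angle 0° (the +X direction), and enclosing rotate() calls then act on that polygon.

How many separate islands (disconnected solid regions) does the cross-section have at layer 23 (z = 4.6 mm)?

At z = 4.6 mm: the r=11.5 cylinder gives a regular 32-gon of circumradius 11.5 (constant along its height); the r=12 cylinder at (11.5, 4.5) contributes a regular 32-gon of circumradius 12; the cube at (11, 5.5) is present — its section is the full 6.5×28 rectangle; Taking the first minus the rest: starting from the r=11.5 cylinder, the r=12 cylinder at (11.5, 4.5) partially overlaps it — only the 155.64 mm² overlap (of its 449.49 mm²) is removed, clipping the outline; the 6.5×28 cube at (11, 5.5) misses the remaining region (no effect) — 1 connected region. Overall, the cross-section is a single solid region. Island count = 1.

1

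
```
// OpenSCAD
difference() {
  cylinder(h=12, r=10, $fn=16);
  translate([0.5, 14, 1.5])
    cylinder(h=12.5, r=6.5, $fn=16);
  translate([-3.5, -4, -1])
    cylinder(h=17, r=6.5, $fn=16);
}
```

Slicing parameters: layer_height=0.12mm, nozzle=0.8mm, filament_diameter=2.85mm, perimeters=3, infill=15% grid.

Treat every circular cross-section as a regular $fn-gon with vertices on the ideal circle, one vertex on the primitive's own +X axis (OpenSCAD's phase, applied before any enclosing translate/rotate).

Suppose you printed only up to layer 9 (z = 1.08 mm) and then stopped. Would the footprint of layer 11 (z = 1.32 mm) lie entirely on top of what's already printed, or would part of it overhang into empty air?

entirely on top

Compare the two slices. At z = 1.08: the r=10 cylinder gives a regular 16-gon of circumradius 10 (constant along its height) (area = (16/2)·10.000²·sin(360°/16) = 306.15 mm²); the cylinder at (0.5, 14) is absent (z outside [1.5, 14]); the r=6.5 cylinder at (-3.5, -4) gives a regular 16-gon of circumradius 6.5 (constant along its height) (area = (16/2)·6.500²·sin(360°/16) = 129.35 mm²); Subtracting the remaining from the first: starting from the r=10 cylinder (306.15 mm²), the r=6.5 cylinder at (-3.5, -4) partially overlaps it — only the 112.79 mm² overlap (of its 129.35 mm²) is removed, clipping the outline — area = 193.36 mm². At z = 1.32: the r=10 cylinder gives a regular 16-gon of circumradius 10 (constant along its height) (area = (16/2)·10.000²·sin(360°/16) = 306.15 mm²); the cylinder at (0.5, 14) is absent (z outside [1.5, 14]); the r=6.5 cylinder at (-3.5, -4) gives a regular 16-gon of circumradius 6.5 (constant along its height) (area = (16/2)·6.500²·sin(360°/16) = 129.35 mm²); After the difference (first − rest): starting from the r=10 cylinder (306.15 mm²), the r=6.5 cylinder at (-3.5, -4) partially overlaps it — only the 112.79 mm² overlap (of its 129.35 mm²) is removed, clipping the outline — area = 193.36 mm². Checking containment: the cross-section at z = 1.32 is a subset of the cross-section at z = 1.08.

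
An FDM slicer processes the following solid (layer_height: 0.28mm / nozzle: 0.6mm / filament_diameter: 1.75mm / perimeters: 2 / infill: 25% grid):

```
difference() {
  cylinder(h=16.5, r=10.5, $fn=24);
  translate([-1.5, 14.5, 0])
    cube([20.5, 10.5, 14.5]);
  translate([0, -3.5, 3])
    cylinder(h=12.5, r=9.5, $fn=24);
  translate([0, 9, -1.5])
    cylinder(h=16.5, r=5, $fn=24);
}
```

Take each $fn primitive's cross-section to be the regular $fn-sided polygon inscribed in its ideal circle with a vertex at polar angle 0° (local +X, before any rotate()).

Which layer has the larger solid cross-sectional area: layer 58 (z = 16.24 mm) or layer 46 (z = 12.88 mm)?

Layer 58 (z = 16.24): the r=10.5 cylinder gives a regular 24-gon of circumradius 10.5 (constant along its height) (area = (24/2)·10.500²·sin(360°/24) = 342.42 mm²); the cube at (-1.5, 14.5) is not intersected at this z (z outside [0, 14.5]); the cylinder at (0, -3.5) does not reach this height (z outside [3, 15.5]); the cylinder at (0, 9) is absent (z outside [-1.5, 15]); Taking the first minus the rest: none of the subtracted shapes is present at this height, so the r=10.5 cylinder is unchanged — area = 342.42 mm². So its area = 342.42 mm². Layer 46 (z = 12.88): the cylinder: section is a regular 24-gon, circumradius r=10.5 (area = (24/2)·10.500²·sin(360°/24) = 342.42 mm²); the 20.5×10.5 cube at (-1.5, 14.5) contributes its full rectangle (area 215.25 mm²); the cylinder at (0, -3.5): section is a regular 24-gon, circumradius r=9.5 (area = (24/2)·9.500²·sin(360°/24) = 280.30 mm²); the r=5 cylinder at (0, 9) contributes a regular 24-gon of circumradius 5 (area = (24/2)·5.000²·sin(360°/24) = 77.65 mm²); Subtracting the remaining from the first: starting from the r=10.5 cylinder (342.42 mm²), the 20.5×10.5 cube at (-1.5, 14.5) misses the remaining region (no effect); the r=9.5 cylinder at (0, -3.5) partially overlaps it — only the 239.29 mm² overlap (of its 280.30 mm²) is removed, clipping the outline; the r=5 cylinder at (0, 9) partially overlaps it — only the 40.28 mm² overlap (of its 77.65 mm²) is removed, clipping the outline — area = 62.85 mm². So its area = 62.85 mm². Layer 58 is larger (342.42 vs 62.85 mm²).

layer 58 (z = 16.24 mm)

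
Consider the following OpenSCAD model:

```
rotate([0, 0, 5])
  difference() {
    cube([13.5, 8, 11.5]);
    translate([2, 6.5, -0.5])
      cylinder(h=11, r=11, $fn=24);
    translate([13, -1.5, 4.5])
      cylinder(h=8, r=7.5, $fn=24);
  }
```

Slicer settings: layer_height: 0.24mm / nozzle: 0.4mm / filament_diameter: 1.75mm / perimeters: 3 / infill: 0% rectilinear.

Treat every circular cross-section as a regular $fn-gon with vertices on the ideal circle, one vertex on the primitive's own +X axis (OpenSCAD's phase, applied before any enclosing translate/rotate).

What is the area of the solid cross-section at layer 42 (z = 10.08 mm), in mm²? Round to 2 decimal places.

1.18 mm²

At z = 10.08 mm: the cube (footprint 13.5×8) is included at this height (area 108.00 mm²); the r=11 cylinder at (2, 6.5) gives a regular 24-gon of circumradius 11 (constant along its height) (area = (24/2)·11.000²·sin(360°/24) = 375.81 mm²); the cylinder at (13, -1.5): section is a regular 24-gon, circumradius r=7.5 (area = (24/2)·7.500²·sin(360°/24) = 174.70 mm²); After the difference (first − rest): starting from the 13.5×8 cube (108.00 mm²), the r=11 cylinder at (2, 6.5) partially overlaps it — only the 99.01 mm² overlap (of its 375.81 mm²) is removed, clipping the outline; the r=7.5 cylinder at (13, -1.5) partially overlaps it — only the 7.81 mm² overlap (of its 174.70 mm²) is removed, clipping the outline — area = 1.18 mm²; (whole slice rotated 5° about Z — lengths, areas and connectivity unchanged). Overall, the cross-section is a single solid region. Net area = 1.18 mm².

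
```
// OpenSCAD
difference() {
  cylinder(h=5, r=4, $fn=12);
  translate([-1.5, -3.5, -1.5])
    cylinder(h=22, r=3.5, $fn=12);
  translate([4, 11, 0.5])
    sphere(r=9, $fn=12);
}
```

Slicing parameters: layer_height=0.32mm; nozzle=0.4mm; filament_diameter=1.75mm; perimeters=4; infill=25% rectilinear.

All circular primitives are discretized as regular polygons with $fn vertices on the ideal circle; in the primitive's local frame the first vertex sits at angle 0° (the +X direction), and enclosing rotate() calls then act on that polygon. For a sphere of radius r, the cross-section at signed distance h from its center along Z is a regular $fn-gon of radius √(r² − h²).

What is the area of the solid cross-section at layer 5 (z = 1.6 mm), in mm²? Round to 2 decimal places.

At z = 1.6 mm: the r=4 cylinder gives a regular 12-gon of circumradius 4 (constant along its height) (area = (12/2)·4.000²·sin(360°/12) = 48.00 mm²); the r=3.5 cylinder at (-1.5, -3.5) contributes a regular 12-gon of circumradius 3.5 (area = (12/2)·3.500²·sin(360°/12) = 36.75 mm²); the sphere at (4, 11): section is a regular 12-gon, circumradius = √(r²−h²) = √(9²−1.1²) = 8.933 (area = (12/2)·8.933²·sin(360°/12) = 239.37 mm²); Subtracting the remaining from the first: starting from the r=4 cylinder (48.00 mm²), the r=3.5 cylinder at (-1.5, -3.5) partially overlaps it — only the 15.52 mm² overlap (of its 36.75 mm²) is removed, clipping the outline; the r=9 sphere at (4, 11) partially overlaps it — only the 2.72 mm² overlap (of its 239.37 mm²) is removed, clipping the outline — area = 29.77 mm². Overall, the cross-section is a single solid region. Net area = 29.77 mm².

29.77 mm²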